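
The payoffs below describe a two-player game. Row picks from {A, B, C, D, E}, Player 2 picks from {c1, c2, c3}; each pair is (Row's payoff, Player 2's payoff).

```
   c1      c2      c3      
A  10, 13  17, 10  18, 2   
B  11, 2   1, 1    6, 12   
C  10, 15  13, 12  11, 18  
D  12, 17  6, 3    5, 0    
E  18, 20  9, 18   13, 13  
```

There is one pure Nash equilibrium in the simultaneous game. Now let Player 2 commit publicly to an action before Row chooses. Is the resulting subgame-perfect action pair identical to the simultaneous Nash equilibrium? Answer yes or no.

yes

Work backward from Row's decision.
- c1: Row compares 10, 11, 10, 12, 18 and picks E; Player 2 would get 20.
- c2: Row compares 17, 1, 13, 6, 9 and picks A; Player 2 would get 10.
- c3: Row compares 18, 6, 11, 5, 13 and picks A; Player 2 would get 2.
Among 20, 10, 2, the best is 20 at c1. Subgame-perfect outcome: (E, c1) with payoffs (18, 20).
Under simultaneous play:
Row's best replies: c1→E; c2→A; c3→A.
Player 2's best replies: A→c1; B→c3; C→c3; D→c1; E→c1.
The unique mutual best reply is (E, c1), giving (18, 20).
Sequential outcome (E, c1) coincides with the Nash profile (E, c1).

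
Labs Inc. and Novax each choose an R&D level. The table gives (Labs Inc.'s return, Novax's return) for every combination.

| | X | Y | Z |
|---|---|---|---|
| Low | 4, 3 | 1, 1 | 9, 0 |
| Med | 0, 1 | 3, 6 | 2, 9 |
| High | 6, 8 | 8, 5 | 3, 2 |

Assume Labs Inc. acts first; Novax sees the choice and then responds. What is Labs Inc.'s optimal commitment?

High

Backward induction with Labs Inc. moving first.
- Low: Novax compares 3, 1, 0 and picks X; Labs Inc. would get 4.
- Med: Novax compares 1, 6, 9 and picks Z; Labs Inc. would get 2.
- High: Novax compares 8, 5, 2 and picks X; Labs Inc. would get 6.
Among 4, 2, 6, the best is 6 at High. Subgame-perfect outcome: (High, X) with payoffs (6, 8).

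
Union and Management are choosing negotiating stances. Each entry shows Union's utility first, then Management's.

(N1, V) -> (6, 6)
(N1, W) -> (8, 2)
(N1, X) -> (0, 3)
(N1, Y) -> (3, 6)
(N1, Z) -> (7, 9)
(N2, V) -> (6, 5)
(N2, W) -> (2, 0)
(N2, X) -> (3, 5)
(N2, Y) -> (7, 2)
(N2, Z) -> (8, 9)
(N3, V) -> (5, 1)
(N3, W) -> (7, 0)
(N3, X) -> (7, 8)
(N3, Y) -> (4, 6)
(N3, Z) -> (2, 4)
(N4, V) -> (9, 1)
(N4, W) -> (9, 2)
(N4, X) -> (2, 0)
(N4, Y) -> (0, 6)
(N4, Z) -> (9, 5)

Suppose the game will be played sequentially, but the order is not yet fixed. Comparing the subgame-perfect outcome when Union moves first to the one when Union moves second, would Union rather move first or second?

If Union leads: Management's best replies are N1→Z, N2→Z, N3→X, N4→Y; Union's induced payoffs 7, 8, 7, 0; outcome (N2, Z), payoffs (8, 9).
If Management leads: Union's best replies are V→N4, W→N4, X→N3, Y→N2, Z→N4; Management's induced payoffs 1, 2, 8, 2, 5; outcome (N3, X), payoffs (7, 8).
Union gets 8 moving first and 7 moving second, so Union prefers to move first.

first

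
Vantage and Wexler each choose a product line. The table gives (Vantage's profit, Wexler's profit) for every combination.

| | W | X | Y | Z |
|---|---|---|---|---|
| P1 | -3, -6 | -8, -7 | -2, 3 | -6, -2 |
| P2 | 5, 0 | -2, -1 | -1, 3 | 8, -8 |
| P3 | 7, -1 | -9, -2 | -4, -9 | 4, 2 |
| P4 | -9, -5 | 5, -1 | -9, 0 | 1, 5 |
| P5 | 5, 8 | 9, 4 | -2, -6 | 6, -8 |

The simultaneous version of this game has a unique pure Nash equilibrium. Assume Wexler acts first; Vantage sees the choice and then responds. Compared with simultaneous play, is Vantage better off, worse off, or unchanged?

Work backward from Vantage's decision.
- W: BR = P3, leader payoff -1.
- X: BR = P5, leader payoff 4.
- Y: BR = P2, leader payoff 3.
- Z: BR = P2, leader payoff -8.
Wexler's induced payoffs are -1, 4, 3, -8, so Wexler commits to X. Subgame-perfect outcome: (P5, X) with payoffs (9, 4).
Under simultaneous play:
Vantage's best replies: W→P3; X→P5; Y→P2; Z→P2.
Wexler's best replies: P1→Y; P2→Y; P3→Z; P4→Z; P5→W.
The unique mutual best reply is (P2, Y), giving (-1, 3).
Vantage earns 9 sequentially versus -1 at the Nash outcome: better off.

better off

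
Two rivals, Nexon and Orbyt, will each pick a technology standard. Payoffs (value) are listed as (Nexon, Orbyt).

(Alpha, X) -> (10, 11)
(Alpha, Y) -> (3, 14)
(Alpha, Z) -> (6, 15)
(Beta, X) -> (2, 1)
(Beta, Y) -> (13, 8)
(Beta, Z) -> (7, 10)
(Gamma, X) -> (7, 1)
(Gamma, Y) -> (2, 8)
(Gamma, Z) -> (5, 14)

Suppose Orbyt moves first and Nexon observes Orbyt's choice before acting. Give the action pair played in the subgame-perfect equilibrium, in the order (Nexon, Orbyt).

Nexon best-responds to each possible Orbyt move:
- X: Nexon compares 10, 2, 7 and picks Alpha; Orbyt would get 11.
- Y: Nexon compares 3, 13, 2 and picks Beta; Orbyt would get 8.
- Z: Nexon compares 6, 7, 5 and picks Beta; Orbyt would get 10.
Orbyt's induced payoffs are 11, 8, 10, so Orbyt commits to X. Subgame-perfect outcome: (Alpha, X) with payoffs (10, 11).

(Alpha, X)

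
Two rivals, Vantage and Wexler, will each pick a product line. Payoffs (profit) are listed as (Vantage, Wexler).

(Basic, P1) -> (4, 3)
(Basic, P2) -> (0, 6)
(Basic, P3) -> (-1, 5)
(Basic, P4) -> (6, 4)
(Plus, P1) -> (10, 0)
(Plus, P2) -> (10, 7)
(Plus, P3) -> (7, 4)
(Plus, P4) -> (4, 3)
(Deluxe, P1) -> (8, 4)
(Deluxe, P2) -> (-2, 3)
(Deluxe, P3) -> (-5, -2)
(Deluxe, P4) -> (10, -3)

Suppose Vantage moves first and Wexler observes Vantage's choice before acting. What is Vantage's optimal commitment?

Plus

Solve by backward induction (Vantage leads).
- Basic: Wexler compares 3, 6, 5, 4 and picks P2; Vantage would get 0.
- Plus: Wexler compares 0, 7, 4, 3 and picks P2; Vantage would get 10.
- Deluxe: Wexler compares 4, 3, -2, -3 and picks P1; Vantage would get 8.
Maximizing over 0, 10, 8, Vantage chooses Plus. Subgame-perfect outcome: (Plus, P2) with payoffs (10, 7).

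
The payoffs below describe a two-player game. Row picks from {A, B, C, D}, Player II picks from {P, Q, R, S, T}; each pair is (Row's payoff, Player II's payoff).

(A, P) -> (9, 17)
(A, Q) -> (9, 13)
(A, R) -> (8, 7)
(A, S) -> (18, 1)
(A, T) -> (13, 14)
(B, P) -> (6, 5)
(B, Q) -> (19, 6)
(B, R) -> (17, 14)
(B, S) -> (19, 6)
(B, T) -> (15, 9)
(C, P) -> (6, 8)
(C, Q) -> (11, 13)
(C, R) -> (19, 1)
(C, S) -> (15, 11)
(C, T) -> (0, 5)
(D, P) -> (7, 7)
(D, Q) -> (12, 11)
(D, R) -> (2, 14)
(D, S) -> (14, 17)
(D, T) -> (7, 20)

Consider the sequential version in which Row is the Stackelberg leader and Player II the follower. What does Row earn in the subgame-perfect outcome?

17

Work backward from Player II's decision.
- A: Player II compares 17, 13, 7, 1, 14 and picks P; Row would get 9.
- B: Player II compares 5, 6, 14, 6, 9 and picks R; Row would get 17.
- C: Player II compares 8, 13, 1, 11, 5 and picks Q; Row would get 11.
- D: Player II compares 7, 11, 14, 17, 20 and picks T; Row would get 7.
Among 9, 17, 11, 7, the best is 17 at B. Subgame-perfect outcome: (B, R) with payoffs (17, 14).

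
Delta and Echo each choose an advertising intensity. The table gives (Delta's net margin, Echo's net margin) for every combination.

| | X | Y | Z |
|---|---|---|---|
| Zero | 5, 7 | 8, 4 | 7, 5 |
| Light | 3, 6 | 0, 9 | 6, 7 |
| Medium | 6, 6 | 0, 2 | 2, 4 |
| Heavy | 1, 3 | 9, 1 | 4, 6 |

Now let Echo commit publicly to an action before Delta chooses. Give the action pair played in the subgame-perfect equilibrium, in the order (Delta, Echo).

(Medium, X)

Solve by backward induction (Echo leads).
- X: BR = Medium, leader payoff 6.
- Y: BR = Heavy, leader payoff 1.
- Z: BR = Zero, leader payoff 5.
Among 6, 1, 5, the best is 6 at X. Subgame-perfect outcome: (Medium, X) with payoffs (6, 6).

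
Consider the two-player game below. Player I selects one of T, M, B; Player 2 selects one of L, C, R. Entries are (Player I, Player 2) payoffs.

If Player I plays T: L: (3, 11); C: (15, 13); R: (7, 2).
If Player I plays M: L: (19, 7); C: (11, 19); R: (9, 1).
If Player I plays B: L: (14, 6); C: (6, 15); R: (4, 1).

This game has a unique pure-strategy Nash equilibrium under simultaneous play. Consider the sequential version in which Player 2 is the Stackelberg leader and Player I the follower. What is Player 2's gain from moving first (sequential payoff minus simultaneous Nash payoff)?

0

Solve by backward induction (Player 2 leads).
- L: Player I compares 3, 19, 14 and picks M; Player 2 would get 7.
- C: Player I compares 15, 11, 6 and picks T; Player 2 would get 13.
- R: Player I compares 7, 9, 4 and picks M; Player 2 would get 1.
Player 2's induced payoffs are 7, 13, 1, so Player 2 commits to C. Subgame-perfect outcome: (T, C) with payoffs (15, 13).
For the simultaneous game, intersect best replies.
Player I's best replies: L→M; C→T; R→M.
Player 2's best replies: T→C; M→C; B→C.
Only (T, C) has each player best-responding; Nash payoffs (15, 13).
Player 2's commitment gain: 13 − 13 = 0.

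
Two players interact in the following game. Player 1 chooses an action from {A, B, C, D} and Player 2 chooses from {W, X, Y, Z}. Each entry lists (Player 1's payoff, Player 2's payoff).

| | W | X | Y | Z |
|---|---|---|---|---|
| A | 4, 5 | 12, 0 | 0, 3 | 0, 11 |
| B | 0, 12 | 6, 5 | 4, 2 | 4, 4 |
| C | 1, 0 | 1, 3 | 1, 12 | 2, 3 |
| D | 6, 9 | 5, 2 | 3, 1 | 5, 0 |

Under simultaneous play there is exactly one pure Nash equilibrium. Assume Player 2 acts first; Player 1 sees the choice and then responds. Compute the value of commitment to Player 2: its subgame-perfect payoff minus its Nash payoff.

0

Backward induction with Player 2 moving first.
- W → Player 1 plays D (best of 4, 0, 1, 6); Player 2 gets 9.
- X → Player 1 plays A (best of 12, 6, 1, 5); Player 2 gets 0.
- Y → Player 1 plays B (best of 0, 4, 1, 3); Player 2 gets 2.
- Z → Player 1 plays D (best of 0, 4, 2, 5); Player 2 gets 0.
Among 9, 0, 2, 0, the best is 9 at W. Subgame-perfect outcome: (D, W) with payoffs (6, 9).
Now find the simultaneous Nash equilibrium.
Player 1's best replies: W→D; X→A; Y→B; Z→D.
Player 2's best replies: A→Z; B→W; C→Y; D→W.
The unique mutual best reply is (D, W), giving (6, 9).
Player 2's commitment gain: 9 − 9 = 0.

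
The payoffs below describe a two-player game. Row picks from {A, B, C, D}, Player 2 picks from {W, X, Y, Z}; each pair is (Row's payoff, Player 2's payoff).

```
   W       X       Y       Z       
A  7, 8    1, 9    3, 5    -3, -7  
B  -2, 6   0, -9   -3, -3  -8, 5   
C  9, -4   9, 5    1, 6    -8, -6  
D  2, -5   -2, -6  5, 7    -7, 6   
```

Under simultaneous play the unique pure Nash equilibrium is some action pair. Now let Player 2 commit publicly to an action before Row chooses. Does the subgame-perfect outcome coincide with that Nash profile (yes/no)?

Row best-responds to each possible Player 2 move:
- W → Row plays C (best of 7, -2, 9, 2); Player 2 gets -4.
- X → Row plays C (best of 1, 0, 9, -2); Player 2 gets 5.
- Y → Row plays D (best of 3, -3, 1, 5); Player 2 gets 7.
- Z → Row plays A (best of -3, -8, -8, -7); Player 2 gets -7.
Maximizing over -4, 5, 7, -7, Player 2 chooses Y. Subgame-perfect outcome: (D, Y) with payoffs (5, 7).
For the simultaneous game, intersect best replies.
Row's best replies: W→C; X→C; Y→D; Z→A.
Player 2's best replies: A→X; B→W; C→Y; D→Y.
Only (D, Y) has each player best-responding; Nash payoffs (5, 7).
Sequential outcome (D, Y) coincides with the Nash profile (D, Y).

yes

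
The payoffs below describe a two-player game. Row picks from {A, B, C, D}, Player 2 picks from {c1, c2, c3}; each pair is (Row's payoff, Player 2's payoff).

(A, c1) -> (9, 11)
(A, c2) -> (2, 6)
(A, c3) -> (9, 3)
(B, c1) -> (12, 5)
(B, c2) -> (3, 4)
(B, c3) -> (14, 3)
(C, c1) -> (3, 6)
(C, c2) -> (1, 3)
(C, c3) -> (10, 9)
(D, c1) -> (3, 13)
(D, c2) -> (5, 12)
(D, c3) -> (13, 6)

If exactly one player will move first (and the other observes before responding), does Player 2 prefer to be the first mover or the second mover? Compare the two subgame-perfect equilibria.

first

If Row leads: Player 2's best replies are A→c1, B→c1, C→c3, D→c1; Row's induced payoffs 9, 12, 10, 3; outcome (B, c1), payoffs (12, 5).
If Player 2 leads: Row's best replies are c1→B, c2→D, c3→B; Player 2's induced payoffs 5, 12, 3; outcome (D, c2), payoffs (5, 12).
Player 2 gets 12 moving first and 5 moving second, so Player 2 prefers to move first.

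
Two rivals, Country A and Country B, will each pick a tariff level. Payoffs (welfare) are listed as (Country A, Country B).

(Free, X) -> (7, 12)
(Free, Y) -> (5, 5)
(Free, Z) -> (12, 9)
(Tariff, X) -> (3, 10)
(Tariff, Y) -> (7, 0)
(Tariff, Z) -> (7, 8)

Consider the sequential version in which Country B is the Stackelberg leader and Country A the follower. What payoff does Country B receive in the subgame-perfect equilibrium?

12

Solve by backward induction (Country B leads).
- X: BR = Free, leader payoff 12.
- Y: BR = Tariff, leader payoff 0.
- Z: BR = Free, leader payoff 9.
Maximizing over 12, 0, 9, Country B chooses X. Subgame-perfect outcome: (Free, X) with payoffs (7, 12).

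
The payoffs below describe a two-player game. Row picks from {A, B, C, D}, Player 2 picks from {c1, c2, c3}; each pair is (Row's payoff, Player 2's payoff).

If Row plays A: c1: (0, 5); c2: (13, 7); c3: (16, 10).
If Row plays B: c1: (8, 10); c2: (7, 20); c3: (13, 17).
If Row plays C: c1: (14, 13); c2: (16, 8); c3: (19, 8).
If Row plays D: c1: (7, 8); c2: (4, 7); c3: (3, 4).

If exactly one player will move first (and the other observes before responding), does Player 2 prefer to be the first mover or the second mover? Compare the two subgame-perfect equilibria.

first

If Row leads: Player 2's best replies are A→c3, B→c2, C→c1, D→c1; Row's induced payoffs 16, 7, 14, 7; outcome (A, c3), payoffs (16, 10).
If Player 2 leads: Row's best replies are c1→C, c2→C, c3→C; Player 2's induced payoffs 13, 8, 8; outcome (C, c1), payoffs (14, 13).
Player 2 gets 13 moving first and 10 moving second, so Player 2 prefers to move first.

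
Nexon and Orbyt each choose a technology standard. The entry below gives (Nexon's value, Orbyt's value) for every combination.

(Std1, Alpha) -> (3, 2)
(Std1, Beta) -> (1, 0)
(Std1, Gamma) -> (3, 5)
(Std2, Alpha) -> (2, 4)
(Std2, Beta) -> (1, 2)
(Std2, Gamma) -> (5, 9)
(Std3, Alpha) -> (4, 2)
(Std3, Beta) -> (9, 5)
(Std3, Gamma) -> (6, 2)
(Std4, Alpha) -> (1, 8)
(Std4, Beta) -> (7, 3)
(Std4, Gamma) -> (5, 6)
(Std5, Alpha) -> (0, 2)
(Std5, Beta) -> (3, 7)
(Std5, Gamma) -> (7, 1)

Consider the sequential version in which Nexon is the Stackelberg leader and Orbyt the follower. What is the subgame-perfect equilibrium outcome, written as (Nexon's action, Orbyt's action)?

Backward induction with Nexon moving first.
- Std1: BR = Gamma, leader payoff 3.
- Std2: BR = Gamma, leader payoff 5.
- Std3: BR = Beta, leader payoff 9.
- Std4: BR = Alpha, leader payoff 1.
- Std5: BR = Beta, leader payoff 3.
Nexon's induced payoffs are 3, 5, 9, 1, 3, so Nexon commits to Std3. Subgame-perfect outcome: (Std3, Beta) with payoffs (9, 5).

(Std3, Beta)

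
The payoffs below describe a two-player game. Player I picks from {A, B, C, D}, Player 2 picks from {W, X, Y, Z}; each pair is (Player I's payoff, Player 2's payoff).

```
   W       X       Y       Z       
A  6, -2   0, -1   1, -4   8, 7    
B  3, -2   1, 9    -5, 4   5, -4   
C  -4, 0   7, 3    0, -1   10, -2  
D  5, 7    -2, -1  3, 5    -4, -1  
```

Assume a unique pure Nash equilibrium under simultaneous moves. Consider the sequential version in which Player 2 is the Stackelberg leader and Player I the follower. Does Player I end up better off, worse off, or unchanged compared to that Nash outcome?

worse off

Backward induction with Player 2 moving first.
- W: Player I compares 6, 3, -4, 5 and picks A; Player 2 would get -2.
- X: Player I compares 0, 1, 7, -2 and picks C; Player 2 would get 3.
- Y: Player I compares 1, -5, 0, 3 and picks D; Player 2 would get 5.
- Z: Player I compares 8, 5, 10, -4 and picks C; Player 2 would get -2.
Player 2's induced payoffs are -2, 3, 5, -2, so Player 2 commits to Y. Subgame-perfect outcome: (D, Y) with payoffs (3, 5).
Under simultaneous play:
Player I's best replies: W→A; X→C; Y→D; Z→C.
Player 2's best replies: A→Z; B→X; C→X; D→W.
Only (C, X) has each player best-responding; Nash payoffs (7, 3).
Player I earns 3 sequentially versus 7 at the Nash outcome: worse off.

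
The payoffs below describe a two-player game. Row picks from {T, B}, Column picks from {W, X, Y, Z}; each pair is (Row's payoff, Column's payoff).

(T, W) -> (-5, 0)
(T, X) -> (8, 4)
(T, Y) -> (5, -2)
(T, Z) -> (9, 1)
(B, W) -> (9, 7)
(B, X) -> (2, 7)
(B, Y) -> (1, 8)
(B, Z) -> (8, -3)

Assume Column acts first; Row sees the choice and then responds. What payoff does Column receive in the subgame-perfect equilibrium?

7

Solve by backward induction (Column leads).
- W → Row plays B (best of -5, 9); Column gets 7.
- X → Row plays T (best of 8, 2); Column gets 4.
- Y → Row plays T (best of 5, 1); Column gets -2.
- Z → Row plays T (best of 9, 8); Column gets 1.
Among 7, 4, -2, 1, the best is 7 at W. Subgame-perfect outcome: (B, W) with payoffs (9, 7).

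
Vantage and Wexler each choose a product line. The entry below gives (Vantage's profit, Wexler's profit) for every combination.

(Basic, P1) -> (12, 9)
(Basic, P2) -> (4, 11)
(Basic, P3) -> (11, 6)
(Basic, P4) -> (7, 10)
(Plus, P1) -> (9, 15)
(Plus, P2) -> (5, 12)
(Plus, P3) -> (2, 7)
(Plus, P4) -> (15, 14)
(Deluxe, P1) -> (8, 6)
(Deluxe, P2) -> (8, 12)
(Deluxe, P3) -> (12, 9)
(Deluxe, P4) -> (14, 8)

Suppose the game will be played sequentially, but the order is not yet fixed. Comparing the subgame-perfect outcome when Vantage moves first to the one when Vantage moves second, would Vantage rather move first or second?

If Vantage leads: Wexler's best replies are Basic→P2, Plus→P1, Deluxe→P2; Vantage's induced payoffs 4, 9, 8; outcome (Plus, P1), payoffs (9, 15).
If Wexler leads: Vantage's best replies are P1→Basic, P2→Deluxe, P3→Deluxe, P4→Plus; Wexler's induced payoffs 9, 12, 9, 14; outcome (Plus, P4), payoffs (15, 14).
Vantage gets 9 moving first and 15 moving second, so Vantage prefers to move second.

second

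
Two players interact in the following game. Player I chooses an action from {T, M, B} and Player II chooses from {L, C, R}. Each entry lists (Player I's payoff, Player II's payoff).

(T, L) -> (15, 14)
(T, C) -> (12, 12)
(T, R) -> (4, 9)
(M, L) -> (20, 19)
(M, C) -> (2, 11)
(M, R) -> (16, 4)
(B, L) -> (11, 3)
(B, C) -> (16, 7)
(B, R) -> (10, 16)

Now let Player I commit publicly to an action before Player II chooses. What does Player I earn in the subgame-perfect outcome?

Solve by backward induction (Player I leads).
- T: BR = L, leader payoff 15.
- M: BR = L, leader payoff 20.
- B: BR = R, leader payoff 10.
Among 15, 20, 10, the best is 20 at M. Subgame-perfect outcome: (M, L) with payoffs (20, 19).

20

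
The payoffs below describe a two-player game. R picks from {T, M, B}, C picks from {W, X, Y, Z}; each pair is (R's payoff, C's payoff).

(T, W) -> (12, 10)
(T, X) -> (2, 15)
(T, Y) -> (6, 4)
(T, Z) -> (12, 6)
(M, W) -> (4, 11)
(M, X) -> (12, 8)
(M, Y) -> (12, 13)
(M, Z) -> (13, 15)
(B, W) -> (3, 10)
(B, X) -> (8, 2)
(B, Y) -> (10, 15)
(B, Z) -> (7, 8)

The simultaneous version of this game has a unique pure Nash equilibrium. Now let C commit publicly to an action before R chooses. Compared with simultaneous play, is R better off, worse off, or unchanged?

Work backward from R's decision.
- W: BR = T, leader payoff 10.
- X: BR = M, leader payoff 8.
- Y: BR = M, leader payoff 13.
- Z: BR = M, leader payoff 15.
Maximizing over 10, 8, 13, 15, C chooses Z. Subgame-perfect outcome: (M, Z) with payoffs (13, 15).
For the simultaneous game, intersect best replies.
R's best replies: W→T; X→M; Y→M; Z→M.
C's best replies: T→X; M→Z; B→Y.
The unique mutual best reply is (M, Z), giving (13, 15).
R earns 13 sequentially versus 13 at the Nash outcome: unchanged.

unchanged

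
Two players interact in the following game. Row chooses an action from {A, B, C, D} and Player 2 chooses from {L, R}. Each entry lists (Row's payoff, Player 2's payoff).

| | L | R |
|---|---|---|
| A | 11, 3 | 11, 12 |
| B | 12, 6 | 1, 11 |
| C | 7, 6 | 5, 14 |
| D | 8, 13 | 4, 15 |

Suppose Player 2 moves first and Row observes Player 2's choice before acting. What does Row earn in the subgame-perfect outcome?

Solve by backward induction (Player 2 leads).
- L: Row compares 11, 12, 7, 8 and picks B; Player 2 would get 6.
- R: Row compares 11, 1, 5, 4 and picks A; Player 2 would get 12.
Player 2's induced payoffs are 6, 12, so Player 2 commits to R. Subgame-perfect outcome: (A, R) with payoffs (11, 12).

11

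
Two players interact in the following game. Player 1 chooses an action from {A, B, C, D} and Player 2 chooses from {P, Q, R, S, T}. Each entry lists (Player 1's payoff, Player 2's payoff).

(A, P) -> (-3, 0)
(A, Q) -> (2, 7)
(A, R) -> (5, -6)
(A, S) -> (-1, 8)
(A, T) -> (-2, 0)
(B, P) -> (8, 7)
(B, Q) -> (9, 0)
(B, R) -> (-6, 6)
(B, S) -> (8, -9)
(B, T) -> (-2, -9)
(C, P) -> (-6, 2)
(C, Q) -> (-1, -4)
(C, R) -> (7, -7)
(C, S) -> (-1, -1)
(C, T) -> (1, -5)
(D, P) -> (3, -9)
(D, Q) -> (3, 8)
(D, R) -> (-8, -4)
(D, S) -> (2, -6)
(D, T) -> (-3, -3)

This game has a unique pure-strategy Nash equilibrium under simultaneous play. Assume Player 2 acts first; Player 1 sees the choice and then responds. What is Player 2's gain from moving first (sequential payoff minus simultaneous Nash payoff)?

0

Solve by backward induction (Player 2 leads).
- P: Player 1 compares -3, 8, -6, 3 and picks B; Player 2 would get 7.
- Q: Player 1 compares 2, 9, -1, 3 and picks B; Player 2 would get 0.
- R: Player 1 compares 5, -6, 7, -8 and picks C; Player 2 would get -7.
- S: Player 1 compares -1, 8, -1, 2 and picks B; Player 2 would get -9.
- T: Player 1 compares -2, -2, 1, -3 and picks C; Player 2 would get -5.
Maximizing over 7, 0, -7, -9, -5, Player 2 chooses P. Subgame-perfect outcome: (B, P) with payoffs (8, 7).
Now find the simultaneous Nash equilibrium.
Player 1's best replies: P→B; Q→B; R→C; S→B; T→C.
Player 2's best replies: A→S; B→P; C→P; D→Q.
Only (B, P) has each player best-responding; Nash payoffs (8, 7).
Player 2's commitment gain: 7 − 7 = 0.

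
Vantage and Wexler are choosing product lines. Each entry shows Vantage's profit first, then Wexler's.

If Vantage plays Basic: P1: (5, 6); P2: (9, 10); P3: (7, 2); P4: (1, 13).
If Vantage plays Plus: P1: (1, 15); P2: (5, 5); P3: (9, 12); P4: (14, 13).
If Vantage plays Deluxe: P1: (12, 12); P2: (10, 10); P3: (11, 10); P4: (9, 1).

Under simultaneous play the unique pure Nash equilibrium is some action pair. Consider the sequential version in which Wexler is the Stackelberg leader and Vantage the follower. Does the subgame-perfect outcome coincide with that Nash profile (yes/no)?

Work backward from Vantage's decision.
- P1: Vantage compares 5, 1, 12 and picks Deluxe; Wexler would get 12.
- P2: Vantage compares 9, 5, 10 and picks Deluxe; Wexler would get 10.
- P3: Vantage compares 7, 9, 11 and picks Deluxe; Wexler would get 10.
- P4: Vantage compares 1, 14, 9 and picks Plus; Wexler would get 13.
Wexler's induced payoffs are 12, 10, 10, 13, so Wexler commits to P4. Subgame-perfect outcome: (Plus, P4) with payoffs (14, 13).
For the simultaneous game, intersect best replies.
Vantage's best replies: P1→Deluxe; P2→Deluxe; P3→Deluxe; P4→Plus.
Wexler's best replies: Basic→P4; Plus→P1; Deluxe→P1.
The unique mutual best reply is (Deluxe, P1), giving (12, 12).
Sequential outcome (Plus, P4) differs from the Nash profile (Deluxe, P1).

no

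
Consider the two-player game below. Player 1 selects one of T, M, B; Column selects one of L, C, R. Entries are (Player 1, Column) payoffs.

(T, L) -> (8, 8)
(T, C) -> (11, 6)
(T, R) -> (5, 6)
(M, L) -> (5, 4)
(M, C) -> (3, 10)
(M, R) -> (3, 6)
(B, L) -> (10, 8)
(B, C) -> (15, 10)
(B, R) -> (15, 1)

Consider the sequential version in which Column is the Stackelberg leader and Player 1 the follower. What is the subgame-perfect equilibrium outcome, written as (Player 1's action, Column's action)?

(B, C)

Solve by backward induction (Column leads).
- L → Player 1 plays B (best of 8, 5, 10); Column gets 8.
- C → Player 1 plays B (best of 11, 3, 15); Column gets 10.
- R → Player 1 plays B (best of 5, 3, 15); Column gets 1.
Maximizing over 8, 10, 1, Column chooses C. Subgame-perfect outcome: (B, C) with payoffs (15, 10).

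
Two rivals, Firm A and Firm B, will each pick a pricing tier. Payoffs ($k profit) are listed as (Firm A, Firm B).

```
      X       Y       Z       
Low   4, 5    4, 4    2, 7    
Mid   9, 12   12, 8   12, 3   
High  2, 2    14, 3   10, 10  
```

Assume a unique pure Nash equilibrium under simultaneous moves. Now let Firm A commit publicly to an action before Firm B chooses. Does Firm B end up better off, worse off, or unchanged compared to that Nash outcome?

Backward induction with Firm A moving first.
- Low → Firm B plays Z (best of 5, 4, 7); Firm A gets 2.
- Mid → Firm B plays X (best of 12, 8, 3); Firm A gets 9.
- High → Firm B plays Z (best of 2, 3, 10); Firm A gets 10.
Firm A's induced payoffs are 2, 9, 10, so Firm A commits to High. Subgame-perfect outcome: (High, Z) with payoffs (10, 10).
For the simultaneous game, intersect best replies.
Firm A's best replies: X→Mid; Y→High; Z→Mid.
Firm B's best replies: Low→Z; Mid→X; High→Z.
The unique mutual best reply is (Mid, X), giving (9, 12).
Firm B earns 10 sequentially versus 12 at the Nash outcome: worse off.

worse off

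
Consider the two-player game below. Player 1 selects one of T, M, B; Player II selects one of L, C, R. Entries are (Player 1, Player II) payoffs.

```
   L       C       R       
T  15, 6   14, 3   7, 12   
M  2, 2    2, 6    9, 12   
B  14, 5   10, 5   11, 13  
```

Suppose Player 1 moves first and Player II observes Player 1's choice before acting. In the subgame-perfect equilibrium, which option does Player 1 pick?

Player II best-responds to each possible Player 1 move:
- T → Player II plays R (best of 6, 3, 12); Player 1 gets 7.
- M → Player II plays R (best of 2, 6, 12); Player 1 gets 9.
- B → Player II plays R (best of 5, 5, 13); Player 1 gets 11.
Player 1's induced payoffs are 7, 9, 11, so Player 1 commits to B. Subgame-perfect outcome: (B, R) with payoffs (11, 13).

B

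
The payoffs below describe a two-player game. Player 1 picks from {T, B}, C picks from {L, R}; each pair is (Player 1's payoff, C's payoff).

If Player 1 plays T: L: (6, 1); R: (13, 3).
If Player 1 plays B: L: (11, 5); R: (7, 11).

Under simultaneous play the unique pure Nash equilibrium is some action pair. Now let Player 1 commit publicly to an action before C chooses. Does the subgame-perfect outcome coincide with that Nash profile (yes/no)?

yes

Work backward from C's decision.
- T: BR = R, leader payoff 13.
- B: BR = R, leader payoff 7.
Maximizing over 13, 7, Player 1 chooses T. Subgame-perfect outcome: (T, R) with payoffs (13, 3).
Under simultaneous play:
Player 1's best replies: L→B; R→T.
C's best replies: T→R; B→R.
Only (T, R) has each player best-responding; Nash payoffs (13, 3).
Sequential outcome (T, R) coincides with the Nash profile (T, R).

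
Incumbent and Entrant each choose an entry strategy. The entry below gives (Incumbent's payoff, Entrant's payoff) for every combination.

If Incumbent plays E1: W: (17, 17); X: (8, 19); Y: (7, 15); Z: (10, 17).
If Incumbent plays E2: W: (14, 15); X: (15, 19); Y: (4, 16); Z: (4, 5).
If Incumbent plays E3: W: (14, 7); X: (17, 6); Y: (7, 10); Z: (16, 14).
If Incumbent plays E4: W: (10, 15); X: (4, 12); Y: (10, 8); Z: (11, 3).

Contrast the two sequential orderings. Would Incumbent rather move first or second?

If Incumbent leads: Entrant's best replies are E1→X, E2→X, E3→Z, E4→W; Incumbent's induced payoffs 8, 15, 16, 10; outcome (E3, Z), payoffs (16, 14).
If Entrant leads: Incumbent's best replies are W→E1, X→E3, Y→E4, Z→E3; Entrant's induced payoffs 17, 6, 8, 14; outcome (E1, W), payoffs (17, 17).
Incumbent gets 16 moving first and 17 moving second, so Incumbent prefers to move second.

second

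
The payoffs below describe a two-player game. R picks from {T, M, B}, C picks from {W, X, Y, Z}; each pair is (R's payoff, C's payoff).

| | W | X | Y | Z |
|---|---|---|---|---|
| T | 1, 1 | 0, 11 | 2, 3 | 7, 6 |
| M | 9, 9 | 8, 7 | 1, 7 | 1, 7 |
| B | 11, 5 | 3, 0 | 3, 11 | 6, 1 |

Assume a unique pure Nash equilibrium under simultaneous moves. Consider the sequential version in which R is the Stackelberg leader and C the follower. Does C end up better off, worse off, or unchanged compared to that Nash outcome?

Solve by backward induction (R leads).
- T: C compares 1, 11, 3, 6 and picks X; R would get 0.
- M: C compares 9, 7, 7, 7 and picks W; R would get 9.
- B: C compares 5, 0, 11, 1 and picks Y; R would get 3.
Maximizing over 0, 9, 3, R chooses M. Subgame-perfect outcome: (M, W) with payoffs (9, 9).
Under simultaneous play:
R's best replies: W→B; X→M; Y→B; Z→T.
C's best replies: T→X; M→W; B→Y.
The unique mutual best reply is (B, Y), giving (3, 11).
C earns 9 sequentially versus 11 at the Nash outcome: worse off.

worse off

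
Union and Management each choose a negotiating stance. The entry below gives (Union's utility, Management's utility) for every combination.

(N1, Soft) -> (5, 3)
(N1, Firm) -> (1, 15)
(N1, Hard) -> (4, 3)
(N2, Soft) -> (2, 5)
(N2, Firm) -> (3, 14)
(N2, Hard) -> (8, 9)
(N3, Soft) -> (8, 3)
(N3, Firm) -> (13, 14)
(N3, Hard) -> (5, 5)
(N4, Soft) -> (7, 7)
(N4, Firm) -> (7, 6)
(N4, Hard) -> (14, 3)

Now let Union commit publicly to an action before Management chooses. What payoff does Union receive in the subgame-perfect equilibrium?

13

Solve by backward induction (Union leads).
- N1: BR = Firm, leader payoff 1.
- N2: BR = Firm, leader payoff 3.
- N3: BR = Firm, leader payoff 13.
- N4: BR = Soft, leader payoff 7.
Maximizing over 1, 3, 13, 7, Union chooses N3. Subgame-perfect outcome: (N3, Firm) with payoffs (13, 14).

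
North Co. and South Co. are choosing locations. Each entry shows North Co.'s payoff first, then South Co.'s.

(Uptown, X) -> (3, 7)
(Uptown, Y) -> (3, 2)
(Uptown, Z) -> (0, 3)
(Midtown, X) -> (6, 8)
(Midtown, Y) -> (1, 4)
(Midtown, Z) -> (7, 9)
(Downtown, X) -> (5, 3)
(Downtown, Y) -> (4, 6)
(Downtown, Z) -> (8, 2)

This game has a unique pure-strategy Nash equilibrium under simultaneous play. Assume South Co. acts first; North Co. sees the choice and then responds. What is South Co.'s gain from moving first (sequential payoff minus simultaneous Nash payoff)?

Work backward from North Co.'s decision.
- X: BR = Midtown, leader payoff 8.
- Y: BR = Downtown, leader payoff 6.
- Z: BR = Downtown, leader payoff 2.
Maximizing over 8, 6, 2, South Co. chooses X. Subgame-perfect outcome: (Midtown, X) with payoffs (6, 8).
Under simultaneous play:
North Co.'s best replies: X→Midtown; Y→Downtown; Z→Downtown.
South Co.'s best replies: Uptown→X; Midtown→Z; Downtown→Y.
Only (Downtown, Y) has each player best-responding; Nash payoffs (4, 6).
South Co.'s commitment gain: 8 − 6 = 2.

2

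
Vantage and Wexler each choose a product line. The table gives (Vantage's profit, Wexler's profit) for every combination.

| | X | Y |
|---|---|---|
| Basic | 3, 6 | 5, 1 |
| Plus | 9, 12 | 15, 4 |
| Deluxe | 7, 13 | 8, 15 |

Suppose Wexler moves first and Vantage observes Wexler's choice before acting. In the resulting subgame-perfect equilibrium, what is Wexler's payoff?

12

Solve by backward induction (Wexler leads).
- X: BR = Plus, leader payoff 12.
- Y: BR = Plus, leader payoff 4.
Among 12, 4, the best is 12 at X. Subgame-perfect outcome: (Plus, X) with payoffs (9, 12).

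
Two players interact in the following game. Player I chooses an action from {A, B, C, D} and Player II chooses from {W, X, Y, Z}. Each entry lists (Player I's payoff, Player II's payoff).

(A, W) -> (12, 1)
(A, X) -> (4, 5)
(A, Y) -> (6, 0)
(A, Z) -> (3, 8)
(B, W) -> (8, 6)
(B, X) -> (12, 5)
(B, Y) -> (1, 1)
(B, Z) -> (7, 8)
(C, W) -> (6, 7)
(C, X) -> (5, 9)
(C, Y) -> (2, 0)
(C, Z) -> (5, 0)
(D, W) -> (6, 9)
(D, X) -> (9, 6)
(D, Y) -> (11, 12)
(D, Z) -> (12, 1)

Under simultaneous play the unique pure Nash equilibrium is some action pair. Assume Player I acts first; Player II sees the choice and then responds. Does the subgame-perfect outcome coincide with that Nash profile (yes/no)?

yes

Work backward from Player II's decision.
- A → Player II plays Z (best of 1, 5, 0, 8); Player I gets 3.
- B → Player II plays Z (best of 6, 5, 1, 8); Player I gets 7.
- C → Player II plays X (best of 7, 9, 0, 0); Player I gets 5.
- D → Player II plays Y (best of 9, 6, 12, 1); Player I gets 11.
Maximizing over 3, 7, 5, 11, Player I chooses D. Subgame-perfect outcome: (D, Y) with payoffs (11, 12).
For the simultaneous game, intersect best replies.
Player I's best replies: W→A; X→B; Y→D; Z→D.
Player II's best replies: A→Z; B→Z; C→X; D→Y.
Only (D, Y) has each player best-responding; Nash payoffs (11, 12).
Sequential outcome (D, Y) coincides with the Nash profile (D, Y).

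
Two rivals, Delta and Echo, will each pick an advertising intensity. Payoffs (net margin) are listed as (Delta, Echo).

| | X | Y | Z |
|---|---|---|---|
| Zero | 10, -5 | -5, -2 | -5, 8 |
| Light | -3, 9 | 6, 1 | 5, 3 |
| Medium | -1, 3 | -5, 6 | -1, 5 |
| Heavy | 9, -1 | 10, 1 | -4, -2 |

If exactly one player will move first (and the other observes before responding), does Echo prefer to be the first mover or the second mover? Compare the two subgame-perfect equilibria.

If Delta leads: Echo's best replies are Zero→Z, Light→X, Medium→Y, Heavy→Y; Delta's induced payoffs -5, -3, -5, 10; outcome (Heavy, Y), payoffs (10, 1).
If Echo leads: Delta's best replies are X→Zero, Y→Heavy, Z→Light; Echo's induced payoffs -5, 1, 3; outcome (Light, Z), payoffs (5, 3).
Echo gets 3 moving first and 1 moving second, so Echo prefers to move first.

first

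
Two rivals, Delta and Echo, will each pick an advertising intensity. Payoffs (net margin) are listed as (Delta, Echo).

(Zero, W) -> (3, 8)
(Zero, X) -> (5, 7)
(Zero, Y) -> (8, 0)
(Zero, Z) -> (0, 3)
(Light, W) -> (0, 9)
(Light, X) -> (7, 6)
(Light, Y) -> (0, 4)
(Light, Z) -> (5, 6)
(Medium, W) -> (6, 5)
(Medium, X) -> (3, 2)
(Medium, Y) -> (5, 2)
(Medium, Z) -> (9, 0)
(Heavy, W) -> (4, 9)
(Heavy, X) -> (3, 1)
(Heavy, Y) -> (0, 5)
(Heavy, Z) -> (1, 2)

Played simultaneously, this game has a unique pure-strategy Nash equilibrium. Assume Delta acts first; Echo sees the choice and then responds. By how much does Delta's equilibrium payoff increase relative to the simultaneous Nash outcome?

Work backward from Echo's decision.
- Zero: BR = W, leader payoff 3.
- Light: BR = W, leader payoff 0.
- Medium: BR = W, leader payoff 6.
- Heavy: BR = W, leader payoff 4.
Among 3, 0, 6, 4, the best is 6 at Medium. Subgame-perfect outcome: (Medium, W) with payoffs (6, 5).
Now find the simultaneous Nash equilibrium.
Delta's best replies: W→Medium; X→Light; Y→Zero; Z→Medium.
Echo's best replies: Zero→W; Light→W; Medium→W; Heavy→W.
Only (Medium, W) has each player best-responding; Nash payoffs (6, 5).
Delta's commitment gain: 6 − 6 = 0.

0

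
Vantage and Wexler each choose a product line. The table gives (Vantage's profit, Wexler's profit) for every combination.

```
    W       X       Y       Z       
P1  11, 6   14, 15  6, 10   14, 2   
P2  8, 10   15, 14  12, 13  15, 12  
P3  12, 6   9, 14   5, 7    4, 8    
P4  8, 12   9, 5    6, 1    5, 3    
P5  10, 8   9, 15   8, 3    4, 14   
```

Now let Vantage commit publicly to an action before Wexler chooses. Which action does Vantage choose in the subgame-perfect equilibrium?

P2

Wexler best-responds to each possible Vantage move:
- P1: Wexler compares 6, 15, 10, 2 and picks X; Vantage would get 14.
- P2: Wexler compares 10, 14, 13, 12 and picks X; Vantage would get 15.
- P3: Wexler compares 6, 14, 7, 8 and picks X; Vantage would get 9.
- P4: Wexler compares 12, 5, 1, 3 and picks W; Vantage would get 8.
- P5: Wexler compares 8, 15, 3, 14 and picks X; Vantage would get 9.
Vantage's induced payoffs are 14, 15, 9, 8, 9, so Vantage commits to P2. Subgame-perfect outcome: (P2, X) with payoffs (15, 14).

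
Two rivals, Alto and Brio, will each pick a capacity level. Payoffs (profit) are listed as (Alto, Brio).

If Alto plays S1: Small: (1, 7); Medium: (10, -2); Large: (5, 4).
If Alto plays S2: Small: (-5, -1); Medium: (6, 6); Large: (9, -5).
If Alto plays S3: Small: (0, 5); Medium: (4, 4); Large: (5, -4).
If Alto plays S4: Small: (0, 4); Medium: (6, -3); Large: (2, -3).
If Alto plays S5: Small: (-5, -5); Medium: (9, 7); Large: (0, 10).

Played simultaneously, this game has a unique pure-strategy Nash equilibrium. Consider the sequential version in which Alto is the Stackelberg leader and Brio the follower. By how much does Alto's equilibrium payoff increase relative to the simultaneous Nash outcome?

Solve by backward induction (Alto leads).
- S1: Brio compares 7, -2, 4 and picks Small; Alto would get 1.
- S2: Brio compares -1, 6, -5 and picks Medium; Alto would get 6.
- S3: Brio compares 5, 4, -4 and picks Small; Alto would get 0.
- S4: Brio compares 4, -3, -3 and picks Small; Alto would get 0.
- S5: Brio compares -5, 7, 10 and picks Large; Alto would get 0.
Among 1, 6, 0, 0, 0, the best is 6 at S2. Subgame-perfect outcome: (S2, Medium) with payoffs (6, 6).
Now find the simultaneous Nash equilibrium.
Alto's best replies: Small→S1; Medium→S1; Large→S2.
Brio's best replies: S1→Small; S2→Medium; S3→Small; S4→Small; S5→Large.
The unique mutual best reply is (S1, Small), giving (1, 7).
Alto's commitment gain: 6 − 1 = 5.

5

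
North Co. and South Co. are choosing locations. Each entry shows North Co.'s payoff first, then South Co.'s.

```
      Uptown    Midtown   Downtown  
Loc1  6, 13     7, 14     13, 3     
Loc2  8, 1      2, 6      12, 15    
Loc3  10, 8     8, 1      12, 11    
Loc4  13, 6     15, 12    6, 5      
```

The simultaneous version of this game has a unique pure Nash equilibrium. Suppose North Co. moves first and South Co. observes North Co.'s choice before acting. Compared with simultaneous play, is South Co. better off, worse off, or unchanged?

unchanged

Backward induction with North Co. moving first.
- Loc1: BR = Midtown, leader payoff 7.
- Loc2: BR = Downtown, leader payoff 12.
- Loc3: BR = Downtown, leader payoff 12.
- Loc4: BR = Midtown, leader payoff 15.
Among 7, 12, 12, 15, the best is 15 at Loc4. Subgame-perfect outcome: (Loc4, Midtown) with payoffs (15, 12).
Under simultaneous play:
North Co.'s best replies: Uptown→Loc4; Midtown→Loc4; Downtown→Loc1.
South Co.'s best replies: Loc1→Midtown; Loc2→Downtown; Loc3→Downtown; Loc4→Midtown.
Only (Loc4, Midtown) has each player best-responding; Nash payoffs (15, 12).
South Co. earns 12 sequentially versus 12 at the Nash outcome: unchanged.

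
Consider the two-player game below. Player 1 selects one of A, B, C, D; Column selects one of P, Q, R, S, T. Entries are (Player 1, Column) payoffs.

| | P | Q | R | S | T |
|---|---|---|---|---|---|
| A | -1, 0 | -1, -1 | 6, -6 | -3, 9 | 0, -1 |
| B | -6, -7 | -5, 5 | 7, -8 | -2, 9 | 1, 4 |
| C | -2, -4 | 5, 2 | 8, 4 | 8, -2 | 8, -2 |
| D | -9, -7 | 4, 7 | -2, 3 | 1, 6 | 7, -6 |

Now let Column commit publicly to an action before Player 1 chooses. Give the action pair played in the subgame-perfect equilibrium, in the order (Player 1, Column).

(C, R)

Player 1 best-responds to each possible Column move:
- P: Player 1 compares -1, -6, -2, -9 and picks A; Column would get 0.
- Q: Player 1 compares -1, -5, 5, 4 and picks C; Column would get 2.
- R: Player 1 compares 6, 7, 8, -2 and picks C; Column would get 4.
- S: Player 1 compares -3, -2, 8, 1 and picks C; Column would get -2.
- T: Player 1 compares 0, 1, 8, 7 and picks C; Column would get -2.
Maximizing over 0, 2, 4, -2, -2, Column chooses R. Subgame-perfect outcome: (C, R) with payoffs (8, 4).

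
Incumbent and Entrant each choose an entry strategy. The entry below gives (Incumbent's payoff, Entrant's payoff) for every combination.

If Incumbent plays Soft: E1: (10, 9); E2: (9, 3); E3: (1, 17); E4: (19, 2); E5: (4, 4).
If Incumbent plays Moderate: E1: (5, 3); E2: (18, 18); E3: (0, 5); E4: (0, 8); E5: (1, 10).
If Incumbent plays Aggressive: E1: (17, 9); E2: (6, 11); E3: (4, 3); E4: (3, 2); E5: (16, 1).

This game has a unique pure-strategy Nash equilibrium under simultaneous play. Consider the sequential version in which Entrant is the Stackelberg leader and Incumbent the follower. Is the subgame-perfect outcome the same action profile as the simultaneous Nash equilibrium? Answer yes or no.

Backward induction with Entrant moving first.
- E1: Incumbent compares 10, 5, 17 and picks Aggressive; Entrant would get 9.
- E2: Incumbent compares 9, 18, 6 and picks Moderate; Entrant would get 18.
- E3: Incumbent compares 1, 0, 4 and picks Aggressive; Entrant would get 3.
- E4: Incumbent compares 19, 0, 3 and picks Soft; Entrant would get 2.
- E5: Incumbent compares 4, 1, 16 and picks Aggressive; Entrant would get 1.
Entrant's induced payoffs are 9, 18, 3, 2, 1, so Entrant commits to E2. Subgame-perfect outcome: (Moderate, E2) with payoffs (18, 18).
Now find the simultaneous Nash equilibrium.
Incumbent's best replies: E1→Aggressive; E2→Moderate; E3→Aggressive; E4→Soft; E5→Aggressive.
Entrant's best replies: Soft→E3; Moderate→E2; Aggressive→E2.
Only (Moderate, E2) has each player best-responding; Nash payoffs (18, 18).
Sequential outcome (Moderate, E2) coincides with the Nash profile (Moderate, E2).

yes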